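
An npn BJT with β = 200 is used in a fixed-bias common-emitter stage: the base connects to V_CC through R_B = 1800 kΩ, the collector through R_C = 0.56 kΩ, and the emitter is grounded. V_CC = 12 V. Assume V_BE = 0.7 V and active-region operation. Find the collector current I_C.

I_C ≈ 1.3 mA

Base loop: V_CC = I_B·R_B + V_BE, so I_B = (12 − 0.7)/1800 kΩ = 0.00628 mA.
In the active region I_C = β·I_B = 200 × 0.00628 = 1.26 mA.
Collector loop: V_CE = V_CC − I_C·R_C = 12 − 1.26×0.56 = 11.3 V.
Since V_CE = 11.3 V > V_CE(sat) ≈ 0.2 V, the transistor is in the active region as assumed.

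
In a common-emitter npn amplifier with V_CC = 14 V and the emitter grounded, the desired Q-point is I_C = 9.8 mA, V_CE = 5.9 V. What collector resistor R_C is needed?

Collector loop: V_CC = I_C·R_C + V_CE.
R_C = (V_CC − V_CE)/I_C = (14 − 5.9)/9.8 = 0.827 kΩ.

R_C ≈ 0.83 kΩ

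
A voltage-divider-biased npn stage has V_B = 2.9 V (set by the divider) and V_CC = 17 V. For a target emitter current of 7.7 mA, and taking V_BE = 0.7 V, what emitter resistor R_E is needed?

V_E = V_B − V_BE = 2.9 − 0.7 = 2.2 V.
R_E = V_E / I_E = 2.2 / 7.7 = 0.286 kΩ.

R_E ≈ 0.29 kΩ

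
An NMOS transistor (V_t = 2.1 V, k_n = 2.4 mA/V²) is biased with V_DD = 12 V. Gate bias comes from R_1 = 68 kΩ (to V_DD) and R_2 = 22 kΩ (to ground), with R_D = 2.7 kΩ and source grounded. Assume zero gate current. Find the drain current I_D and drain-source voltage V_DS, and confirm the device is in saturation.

I_D ≈ 0.83 mA, V_DS ≈ 9.8 V

V_G = V_DD·R_2/(R_1+R_2) = 12×22/90 = 2.93 V. With the source grounded, V_GS = V_G = 2.93 V.
Assume saturation: I_D = (k_n/2)(V_GS − V_t)² = (2.4/2)×(2.93 − 2.1)² = 1.2×0.833² = 0.833 mA.
V_DS = V_DD − I_D·R_D = 12 − 0.833×2.7 = 9.75 V.
Saturation requires V_DS ≥ V_GS − V_t = 0.833 V; 9.75 ≥ 0.833 ✓.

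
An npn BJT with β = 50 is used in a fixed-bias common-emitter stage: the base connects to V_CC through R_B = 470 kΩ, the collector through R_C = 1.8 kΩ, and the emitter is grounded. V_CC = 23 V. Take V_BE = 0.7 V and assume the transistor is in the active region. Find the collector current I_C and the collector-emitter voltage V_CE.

I_C ≈ 2.4 mA, V_CE ≈ 19 V

Base loop: V_CC = I_B·R_B + V_BE, so I_B = (23 − 0.7)/470 kΩ = 0.0474 mA.
In the active region I_C = β·I_B = 50 × 0.0474 = 2.37 mA.
Collector loop: V_CE = V_CC − I_C·R_C = 23 − 2.37×1.8 = 18.7 V.
Since V_CE = 18.7 V > V_CE(sat) ≈ 0.2 V, the transistor is in the active region as assumed.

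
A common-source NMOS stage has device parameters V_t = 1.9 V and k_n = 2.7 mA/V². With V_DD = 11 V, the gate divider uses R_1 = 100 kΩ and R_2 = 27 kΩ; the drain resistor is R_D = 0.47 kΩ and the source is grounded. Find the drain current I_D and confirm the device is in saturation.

I_D ≈ 0.26 mA

V_G = V_DD·R_2/(R_1+R_2) = 11×27/127 = 2.34 V. With the source grounded, V_GS = V_G = 2.34 V.
Assume saturation: I_D = (k_n/2)(V_GS − V_t)² = (2.7/2)×(2.34 − 1.9)² = 1.35×0.439² = 0.26 mA.
V_DS = V_DD − I_D·R_D = 11 − 0.26×0.47 = 10.9 V.
Saturation requires V_DS ≥ V_GS − V_t = 0.439 V; 10.9 ≥ 0.439 ✓.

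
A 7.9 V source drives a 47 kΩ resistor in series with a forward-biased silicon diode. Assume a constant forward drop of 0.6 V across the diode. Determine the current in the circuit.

I ≈ 0.16 mA

KVL around the loop: 7.9 = V_D + I·R = 0.6 + I × 47 kΩ.
So I = (7.9 − 0.6) / 47 kΩ = 7.3 / 47 = 0.155 mA.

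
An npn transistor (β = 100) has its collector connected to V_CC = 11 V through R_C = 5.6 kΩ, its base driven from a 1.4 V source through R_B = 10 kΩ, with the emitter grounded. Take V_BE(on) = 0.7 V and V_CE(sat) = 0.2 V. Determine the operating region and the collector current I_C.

Assume active: I_B = (1.4 − 0.7)/10 = 0.07 mA, giving I_C = β·I_B = 7 mA.
But then V_CE = 11 − 7×5.6 = -28.2 V < V_CE(sat) = 0.2 V — impossible in the active region.
So the transistor is saturated. With V_CE = 0.2 V, I_C = (V_CC − 0.2)/R_C = 10.8/5.6 = 1.93 mA.
Check: β·I_B = 7 mA > I_C = 1.93 mA, confirming saturation.

saturation; I_C ≈ 1.9 mA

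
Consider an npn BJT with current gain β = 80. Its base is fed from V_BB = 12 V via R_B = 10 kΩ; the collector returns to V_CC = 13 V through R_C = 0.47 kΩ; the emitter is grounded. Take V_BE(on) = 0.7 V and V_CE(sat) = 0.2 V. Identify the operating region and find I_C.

saturation; I_C ≈ 27 mA

Assume active: I_B = (12 − 0.7)/10 = 1.13 mA, giving I_C = β·I_B = 90.4 mA.
But then V_CE = 13 − 90.4×0.47 = -29.5 V < V_CE(sat) = 0.2 V — impossible in the active region.
So the transistor is saturated. With V_CE = 0.2 V, I_C = (V_CC − 0.2)/R_C = 12.8/0.47 = 27.2 mA.
Check: β·I_B = 90.4 mA > I_C = 27.2 mA, confirming saturation.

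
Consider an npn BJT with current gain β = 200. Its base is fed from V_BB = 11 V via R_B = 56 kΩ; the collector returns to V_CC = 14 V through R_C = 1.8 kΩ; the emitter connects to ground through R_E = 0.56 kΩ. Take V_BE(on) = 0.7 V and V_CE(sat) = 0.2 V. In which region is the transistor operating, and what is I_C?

Assume active: I_B = (11 − 0.7)/(56 + 201×0.56) = 0.0611 mA, I_C = β·I_B = 12.2 mA.
Then V_CE = 14 − 12.2×1.8 − 12.3×0.56 = -14.9 V < 0.2 V — the active assumption fails.
Re-solve with V_CE = 0.2 V. KCL at the emitter: V_E/R_E = (V_BB−0.7−V_E)/R_B + (V_CC−0.2−V_E)/R_C, giving V_E = 3.33 V.
I_C = (V_CC − 0.2 − V_E)/R_C = (13.8 − 3.33)/1.8 = 5.82 mA.
Check: I_B = (10.3 − 3.33)/56 = 0.125 mA, and β·I_B = 24.9 mA > I_C, confirming saturation.

saturation; I_C ≈ 5.8 mA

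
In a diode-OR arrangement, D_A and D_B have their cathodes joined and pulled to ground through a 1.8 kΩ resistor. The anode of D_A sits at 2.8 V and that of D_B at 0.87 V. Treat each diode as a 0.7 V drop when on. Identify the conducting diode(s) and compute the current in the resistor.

Only D_A conducts; I_R ≈ 1.2 mA

Assume both conduct. Then node N would need to be at both 2.8−0.7 = 2.1 V and 0.87−0.7 = 0.17 V, which is impossible.
Assume only D_A conducts: V_N = 2.8 − 0.7 = 2.1 V, so I_R = 2.1/1.8 = 1.17 mA.
Check D_B: its anode-to-cathode voltage is 0.87 − 2.1 = -1.23 V < 0.7 V, so it is off. The assumption is consistent.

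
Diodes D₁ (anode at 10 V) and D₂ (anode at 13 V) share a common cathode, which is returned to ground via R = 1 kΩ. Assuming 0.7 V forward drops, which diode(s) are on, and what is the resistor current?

Only D₂ conducts; I_R ≈ 12 mA

Assume both conduct. Then node N would need to be at both 10−0.7 = 9.3 V and 13−0.7 = 12.3 V, which is impossible.
Assume only D₂ conducts: V_N = 13 − 0.7 = 12.3 V, so I_R = 12.3/1 = 12.3 mA.
Check D₁: its anode-to-cathode voltage is 10 − 12.3 = -2.3 V < 0.7 V, so it is off. The assumption is consistent.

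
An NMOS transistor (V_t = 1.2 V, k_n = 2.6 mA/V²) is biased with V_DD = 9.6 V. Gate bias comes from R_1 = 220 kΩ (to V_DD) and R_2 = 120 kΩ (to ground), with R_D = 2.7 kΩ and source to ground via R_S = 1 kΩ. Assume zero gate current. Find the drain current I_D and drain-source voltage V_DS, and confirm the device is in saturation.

I_D ≈ 1.2 mA, V_DS ≈ 5.1 V

V_G = V_DD·R_2/(R_1+R_2) = 9.6×120/340 = 3.39 V.
Assume saturation: I_D = (k_n/2)(V_GS − V_t)² with V_GS = V_G − I_D·R_S = 3.39 − 1·I_D.
Substituting gives 1.3·I_D² − 6.69·I_D + 6.22 = 0, with roots I_D = 1.22 or 3.93 mA.
The root I_D = 3.93 mA gives V_GS = -0.538 V ≤ V_t, so take I_D = 1.22 mA.
Then V_GS = 2.17 V and V_DS = V_DD − I_D(R_D+R_S) = 9.6 − 1.22×3.7 = 5.09 V.
Saturation requires V_DS ≥ V_GS − V_t = 0.969 V; 5.09 ≥ 0.969 ✓.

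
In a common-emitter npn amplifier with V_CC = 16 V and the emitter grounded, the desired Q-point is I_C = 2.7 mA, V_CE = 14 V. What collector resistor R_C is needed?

Collector loop: V_CC = I_C·R_C + V_CE.
R_C = (V_CC − V_CE)/I_C = (16 − 14)/2.7 = 0.741 kΩ.

R_C ≈ 0.74 kΩ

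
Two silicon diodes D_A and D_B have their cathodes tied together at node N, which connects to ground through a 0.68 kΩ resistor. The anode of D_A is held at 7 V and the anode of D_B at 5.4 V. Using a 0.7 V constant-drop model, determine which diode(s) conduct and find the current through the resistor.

Only D_A conducts; I_R ≈ 9.3 mA

Assume both conduct. Then node N would need to be at both 7−0.7 = 6.3 V and 5.4−0.7 = 4.7 V, which is impossible.
Assume only D_A conducts: V_N = 7 − 0.7 = 6.3 V, so I_R = 6.3/0.68 = 9.26 mA.
Check D_B: its anode-to-cathode voltage is 5.4 − 6.3 = -0.9 V < 0.7 V, so it is off. The assumption is consistent.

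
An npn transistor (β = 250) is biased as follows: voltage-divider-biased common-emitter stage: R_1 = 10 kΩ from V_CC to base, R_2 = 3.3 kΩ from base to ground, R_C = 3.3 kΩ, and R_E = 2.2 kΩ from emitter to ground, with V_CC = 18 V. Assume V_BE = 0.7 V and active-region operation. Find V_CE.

Thevenize the base divider: V_Th = V_CC·R_2/(R_1+R_2) = 18×3.3/13.3 = 4.47 V, R_Th = R_1‖R_2 = 2.48 kΩ.
Base-emitter loop: V_Th = I_B·R_Th + V_BE + (β+1)I_B·R_E, so I_B = (4.47 − 0.7) / (2.48 + 251×2.2) = 0.00679 mA.
I_C = β·I_B = 250×0.00679 = 1.7 mA, and I_E = (β+1)I_B = 1.7 mA.
V_CE = V_CC − I_C·R_C − I_E·R_E = 18 − 1.7×3.3 − 1.7×2.2 = 8.65 V.
V_CE = 8.65 V > 0.2 V confirms active-region operation.

V_CE ≈ 8.6 V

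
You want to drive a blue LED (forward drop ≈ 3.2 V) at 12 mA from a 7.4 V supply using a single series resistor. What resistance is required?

The resistor drops V_S − V_D = 7.4 − 3.2 = 4.2 V at 12 mA.
R = 4.2 V / 12 mA = 0.35 kΩ.

R ≈ 0.35 kΩ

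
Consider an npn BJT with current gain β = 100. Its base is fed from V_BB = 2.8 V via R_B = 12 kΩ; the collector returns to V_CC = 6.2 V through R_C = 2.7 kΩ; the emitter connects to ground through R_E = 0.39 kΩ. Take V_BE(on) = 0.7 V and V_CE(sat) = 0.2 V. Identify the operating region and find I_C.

Assume active: I_B = (2.8 − 0.7)/(12 + 101×0.39) = 0.0409 mA, I_C = β·I_B = 4.09 mA.
Then V_CE = 6.2 − 4.09×2.7 − 4.13×0.39 = -6.44 V < 0.2 V — the active assumption fails.
Re-solve with V_CE = 0.2 V. KCL at the emitter: V_E/R_E = (V_BB−0.7−V_E)/R_B + (V_CC−0.2−V_E)/R_C, giving V_E = 0.794 V.
I_C = (V_CC − 0.2 − V_E)/R_C = (6 − 0.794)/2.7 = 1.93 mA.
Check: I_B = (2.1 − 0.794)/12 = 0.109 mA, and β·I_B = 10.9 mA > I_C, confirming saturation.

saturation; I_C ≈ 1.9 mA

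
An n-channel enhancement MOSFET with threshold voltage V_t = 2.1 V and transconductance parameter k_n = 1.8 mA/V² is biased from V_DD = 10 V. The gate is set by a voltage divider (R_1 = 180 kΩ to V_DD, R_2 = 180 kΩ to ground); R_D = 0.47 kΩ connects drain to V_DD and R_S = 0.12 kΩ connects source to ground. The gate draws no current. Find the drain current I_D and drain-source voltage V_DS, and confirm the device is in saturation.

V_G = V_DD·R_2/(R_1+R_2) = 10×180/360 = 5 V.
Assume saturation: I_D = (k_n/2)(V_GS − V_t)² with V_GS = V_G − I_D·R_S = 5 − 0.12·I_D.
Substituting gives 0.013·I_D² − 1.63·I_D + 7.57 = 0, with roots I_D = 4.84 or 121 mA.
The root I_D = 121 mA gives V_GS = -9.48 V ≤ V_t, so take I_D = 4.84 mA.
Then V_GS = 4.42 V and V_DS = V_DD − I_D(R_D+R_S) = 10 − 4.84×0.59 = 7.14 V.
Saturation requires V_DS ≥ V_GS − V_t = 2.32 V; 7.14 ≥ 2.32 ✓.

I_D ≈ 4.8 mA, V_DS ≈ 7.1 V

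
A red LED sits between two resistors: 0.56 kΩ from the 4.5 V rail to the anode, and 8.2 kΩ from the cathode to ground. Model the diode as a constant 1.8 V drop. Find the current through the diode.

I ≈ 0.31 mA

The two resistors are in series with the diode, so KVL gives 4.5 = I·0.56 + 1.8 + I·8.2.
I = (4.5 − 1.8) / (0.56 + 8.2) kΩ = 2.7 / 8.76 = 0.308 mA.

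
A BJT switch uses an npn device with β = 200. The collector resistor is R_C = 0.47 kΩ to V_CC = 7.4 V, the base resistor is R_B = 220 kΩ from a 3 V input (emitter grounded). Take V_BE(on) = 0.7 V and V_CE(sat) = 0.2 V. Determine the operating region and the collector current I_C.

Assume active. Base-emitter loop: I_B = (V_BB − V_BE)/R_B = (3 − 0.7)/220 = 0.0105 mA.
I_C = β·I_B = 200×0.0105 = 2.09 mA.
V_CE = V_CC − I_C·R_C = 7.4 − 2.09×0.47 = 6.42 V > V_CE(sat), so the active-region assumption holds.

active; I_C ≈ 2.1 mA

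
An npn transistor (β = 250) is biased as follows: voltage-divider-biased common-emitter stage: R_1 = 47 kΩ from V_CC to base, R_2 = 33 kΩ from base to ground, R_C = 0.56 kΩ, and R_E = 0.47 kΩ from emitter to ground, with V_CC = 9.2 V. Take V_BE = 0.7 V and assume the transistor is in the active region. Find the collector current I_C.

I_C ≈ 5.6 mA

Thevenize the base divider: V_Th = V_CC·R_2/(R_1+R_2) = 9.2×33/80 = 3.79 V, R_Th = R_1‖R_2 = 19.4 kΩ.
Base-emitter loop: V_Th = I_B·R_Th + V_BE + (β+1)I_B·R_E, so I_B = (3.79 − 0.7) / (19.4 + 251×0.47) = 0.0225 mA.
I_C = β·I_B = 250×0.0225 = 5.63 mA, and I_E = (β+1)I_B = 5.66 mA.
V_CE = V_CC − I_C·R_C − I_E·R_E = 9.2 − 5.63×0.56 − 5.66×0.47 = 3.39 V.
V_CE = 3.39 V > 0.2 V confirms active-region operation.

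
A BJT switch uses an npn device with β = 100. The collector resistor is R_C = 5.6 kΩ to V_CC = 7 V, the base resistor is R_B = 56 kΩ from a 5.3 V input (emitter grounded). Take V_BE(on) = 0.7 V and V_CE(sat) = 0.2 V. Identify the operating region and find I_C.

Assume active: I_B = (5.3 − 0.7)/56 = 0.0821 mA, giving I_C = β·I_B = 8.21 mA.
But then V_CE = 7 − 8.21×5.6 = -39 V < V_CE(sat) = 0.2 V — impossible in the active region.
So the transistor is saturated. With V_CE = 0.2 V, I_C = (V_CC − 0.2)/R_C = 6.8/5.6 = 1.21 mA.
Check: β·I_B = 8.21 mA > I_C = 1.21 mA, confirming saturation.

saturation; I_C ≈ 1.2 mA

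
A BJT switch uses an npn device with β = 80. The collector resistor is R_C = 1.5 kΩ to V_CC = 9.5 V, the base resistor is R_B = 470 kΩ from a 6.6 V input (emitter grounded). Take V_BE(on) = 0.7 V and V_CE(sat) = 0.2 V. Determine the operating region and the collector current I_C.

active; I_C ≈ 1 mA

Assume active. Base-emitter loop: I_B = (V_BB − V_BE)/R_B = (6.6 − 0.7)/470 = 0.0126 mA.
I_C = β·I_B = 80×0.0126 = 1 mA.
V_CE = V_CC − I_C·R_C = 9.5 − 1×1.5 = 7.99 V > V_CE(sat), so the active-region assumption holds.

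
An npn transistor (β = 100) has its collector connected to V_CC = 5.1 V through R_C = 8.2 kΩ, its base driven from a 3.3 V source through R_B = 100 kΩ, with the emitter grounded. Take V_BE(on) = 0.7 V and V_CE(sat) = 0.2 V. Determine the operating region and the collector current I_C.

Assume active: I_B = (3.3 − 0.7)/100 = 0.026 mA, giving I_C = β·I_B = 2.6 mA.
But then V_CE = 5.1 − 2.6×8.2 = -16.2 V < V_CE(sat) = 0.2 V — impossible in the active region.
So the transistor is saturated. With V_CE = 0.2 V, I_C = (V_CC − 0.2)/R_C = 4.9/8.2 = 0.598 mA.
Check: β·I_B = 2.6 mA > I_C = 0.598 mA, confirming saturation.

saturation; I_C ≈ 0.6 mA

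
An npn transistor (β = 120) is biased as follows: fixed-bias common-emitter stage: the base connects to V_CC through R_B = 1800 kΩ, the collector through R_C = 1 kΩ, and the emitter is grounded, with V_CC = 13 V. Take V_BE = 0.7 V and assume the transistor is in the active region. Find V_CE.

Base loop: V_CC = I_B·R_B + V_BE, so I_B = (13 − 0.7)/1800 kΩ = 0.00683 mA.
In the active region I_C = β·I_B = 120 × 0.00683 = 0.82 mA.
Collector loop: V_CE = V_CC − I_C·R_C = 13 − 0.82×1 = 12.2 V.
Since V_CE = 12.2 V > V_CE(sat) ≈ 0.2 V, the transistor is in the active region as assumed.

V_CE ≈ 12 V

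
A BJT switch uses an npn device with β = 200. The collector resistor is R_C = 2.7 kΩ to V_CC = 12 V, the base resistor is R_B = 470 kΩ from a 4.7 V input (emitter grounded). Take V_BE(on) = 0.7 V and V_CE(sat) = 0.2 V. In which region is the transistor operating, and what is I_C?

active; I_C ≈ 1.7 mA

Assume active. Base-emitter loop: I_B = (V_BB − V_BE)/R_B = (4.7 − 0.7)/470 = 0.00851 mA.
I_C = β·I_B = 200×0.00851 = 1.7 mA.
V_CE = V_CC − I_C·R_C = 12 − 1.7×2.7 = 7.4 V > V_CE(sat), so the active-region assumption holds.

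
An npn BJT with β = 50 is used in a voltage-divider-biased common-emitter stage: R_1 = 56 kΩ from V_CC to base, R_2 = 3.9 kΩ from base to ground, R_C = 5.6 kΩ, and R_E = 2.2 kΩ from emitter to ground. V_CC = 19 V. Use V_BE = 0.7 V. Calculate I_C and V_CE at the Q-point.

I_C ≈ 0.23 mA, V_CE ≈ 17 V

Thevenize the base divider: V_Th = V_CC·R_2/(R_1+R_2) = 19×3.9/59.9 = 1.24 V, R_Th = R_1‖R_2 = 3.65 kΩ.
Base-emitter loop: V_Th = I_B·R_Th + V_BE + (β+1)I_B·R_E, so I_B = (1.24 − 0.7) / (3.65 + 51×2.2) = 0.00464 mA.
I_C = β·I_B = 50×0.00464 = 0.232 mA, and I_E = (β+1)I_B = 0.236 mA.
V_CE = V_CC − I_C·R_C − I_E·R_E = 19 − 0.232×5.6 − 0.236×2.2 = 17.2 V.
V_CE = 17.2 V > 0.2 V confirms active-region operation.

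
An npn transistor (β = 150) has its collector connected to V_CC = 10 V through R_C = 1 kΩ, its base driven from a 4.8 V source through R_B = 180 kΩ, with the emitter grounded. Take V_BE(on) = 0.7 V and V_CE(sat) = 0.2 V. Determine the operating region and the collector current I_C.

Assume active. Base-emitter loop: I_B = (V_BB − V_BE)/R_B = (4.8 − 0.7)/180 = 0.0228 mA.
I_C = β·I_B = 150×0.0228 = 3.42 mA.
V_CE = V_CC − I_C·R_C = 10 − 3.42×1 = 6.58 V > V_CE(sat), so the active-region assumption holds.

active; I_C ≈ 3.4 mA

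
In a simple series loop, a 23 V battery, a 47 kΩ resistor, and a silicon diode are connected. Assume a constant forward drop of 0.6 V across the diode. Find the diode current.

I ≈ 0.48 mA

KVL around the loop: 23 = V_D + I·R = 0.6 + I × 47 kΩ.
So I = (23 − 0.6) / 47 kΩ = 22.4 / 47 = 0.477 mA.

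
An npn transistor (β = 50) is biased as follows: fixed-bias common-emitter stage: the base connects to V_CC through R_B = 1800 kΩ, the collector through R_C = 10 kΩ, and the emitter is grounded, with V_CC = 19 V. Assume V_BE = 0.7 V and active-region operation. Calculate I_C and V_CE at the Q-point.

I_C ≈ 0.51 mA, V_CE ≈ 14 V

Base loop: V_CC = I_B·R_B + V_BE, so I_B = (19 − 0.7)/1800 kΩ = 0.0102 mA.
In the active region I_C = β·I_B = 50 × 0.0102 = 0.508 mA.
Collector loop: V_CE = V_CC − I_C·R_C = 19 − 0.508×10 = 13.9 V.
Since V_CE = 13.9 V > V_CE(sat) ≈ 0.2 V, the transistor is in the active region as assumed.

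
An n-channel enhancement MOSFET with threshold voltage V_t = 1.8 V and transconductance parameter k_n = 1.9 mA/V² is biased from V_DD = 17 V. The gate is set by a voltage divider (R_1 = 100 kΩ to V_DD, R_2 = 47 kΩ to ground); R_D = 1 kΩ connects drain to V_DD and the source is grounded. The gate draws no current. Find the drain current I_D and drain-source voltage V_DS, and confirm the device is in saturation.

V_G = V_DD·R_2/(R_1+R_2) = 17×47/147 = 5.44 V. With the source grounded, V_GS = V_G = 5.44 V.
Assume saturation: I_D = (k_n/2)(V_GS − V_t)² = (1.9/2)×(5.44 − 1.8)² = 0.95×3.64² = 12.6 mA.
V_DS = V_DD − I_D·R_D = 17 − 12.6×1 = 4.44 V.
Saturation requires V_DS ≥ V_GS − V_t = 3.64 V; 4.44 ≥ 3.64 ✓.

I_D ≈ 13 mA, V_DS ≈ 4.4 V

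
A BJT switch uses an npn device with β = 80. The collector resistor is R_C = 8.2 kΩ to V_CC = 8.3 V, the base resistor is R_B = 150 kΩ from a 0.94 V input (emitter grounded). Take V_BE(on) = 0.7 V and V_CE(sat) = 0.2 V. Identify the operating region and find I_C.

Assume active. Base-emitter loop: I_B = (V_BB − V_BE)/R_B = (0.94 − 0.7)/150 = 0.0016 mA.
I_C = β·I_B = 80×0.0016 = 0.128 mA.
V_CE = V_CC − I_C·R_C = 8.3 − 0.128×8.2 = 7.25 V > V_CE(sat), so the active-region assumption holds.

active; I_C ≈ 0.13 mA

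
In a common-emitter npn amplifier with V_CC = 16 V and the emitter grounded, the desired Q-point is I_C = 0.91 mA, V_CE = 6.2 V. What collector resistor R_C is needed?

R_C ≈ 11 kΩ

Collector loop: V_CC = I_C·R_C + V_CE.
R_C = (V_CC − V_CE)/I_C = (16 − 6.2)/0.91 = 10.8 kΩ.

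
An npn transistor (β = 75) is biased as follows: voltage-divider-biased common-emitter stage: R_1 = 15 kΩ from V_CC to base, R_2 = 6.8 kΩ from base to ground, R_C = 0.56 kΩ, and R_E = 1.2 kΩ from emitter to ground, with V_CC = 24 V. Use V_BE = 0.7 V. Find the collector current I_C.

Thevenize the base divider: V_Th = V_CC·R_2/(R_1+R_2) = 24×6.8/21.8 = 7.49 V, R_Th = R_1‖R_2 = 4.68 kΩ.
Base-emitter loop: V_Th = I_B·R_Th + V_BE + (β+1)I_B·R_E, so I_B = (7.49 − 0.7) / (4.68 + 76×1.2) = 0.0708 mA.
I_C = β·I_B = 75×0.0708 = 5.31 mA, and I_E = (β+1)I_B = 5.38 mA.
V_CE = V_CC − I_C·R_C − I_E·R_E = 24 − 5.31×0.56 − 5.38×1.2 = 14.6 V.
V_CE = 14.6 V > 0.2 V confirms active-region operation.

I_C ≈ 5.3 mA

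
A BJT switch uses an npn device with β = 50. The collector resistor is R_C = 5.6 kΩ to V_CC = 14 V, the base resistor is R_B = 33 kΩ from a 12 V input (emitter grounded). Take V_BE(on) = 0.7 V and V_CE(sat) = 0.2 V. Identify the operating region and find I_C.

saturation; I_C ≈ 2.5 mA

Assume active: I_B = (12 − 0.7)/33 = 0.342 mA, giving I_C = β·I_B = 17.1 mA.
But then V_CE = 14 − 17.1×5.6 = -81.9 V < V_CE(sat) = 0.2 V — impossible in the active region.
So the transistor is saturated. With V_CE = 0.2 V, I_C = (V_CC − 0.2)/R_C = 13.8/5.6 = 2.46 mA.
Check: β·I_B = 17.1 mA > I_C = 2.46 mA, confirming saturation.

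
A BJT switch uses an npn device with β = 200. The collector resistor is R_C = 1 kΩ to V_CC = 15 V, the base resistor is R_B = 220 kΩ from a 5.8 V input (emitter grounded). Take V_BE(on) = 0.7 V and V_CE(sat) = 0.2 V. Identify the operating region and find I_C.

active; I_C ≈ 4.6 mA

Assume active. Base-emitter loop: I_B = (V_BB − V_BE)/R_B = (5.8 − 0.7)/220 = 0.0232 mA.
I_C = β·I_B = 200×0.0232 = 4.64 mA.
V_CE = V_CC − I_C·R_C = 15 − 4.64×1 = 10.4 V > V_CE(sat), so the active-region assumption holds.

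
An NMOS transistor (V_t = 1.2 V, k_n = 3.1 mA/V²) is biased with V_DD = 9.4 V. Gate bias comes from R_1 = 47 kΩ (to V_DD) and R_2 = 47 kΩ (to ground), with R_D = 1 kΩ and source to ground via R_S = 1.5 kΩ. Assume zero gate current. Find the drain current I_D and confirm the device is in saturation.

V_G = V_DD·R_2/(R_1+R_2) = 9.4×47/94 = 4.7 V.
Assume saturation: I_D = (k_n/2)(V_GS − V_t)² with V_GS = V_G − I_D·R_S = 4.7 − 1.5·I_D.
Substituting gives 3.49·I_D² − 17.3·I_D + 19 = 0, with roots I_D = 1.65 or 3.31 mA.
The root I_D = 3.31 mA gives V_GS = -0.261 V ≤ V_t, so take I_D = 1.65 mA.
Then V_GS = 2.23 V and V_DS = V_DD − I_D(R_D+R_S) = 9.4 − 1.65×2.5 = 5.28 V.
Saturation requires V_DS ≥ V_GS − V_t = 1.03 V; 5.28 ≥ 1.03 ✓.

I_D ≈ 1.6 mA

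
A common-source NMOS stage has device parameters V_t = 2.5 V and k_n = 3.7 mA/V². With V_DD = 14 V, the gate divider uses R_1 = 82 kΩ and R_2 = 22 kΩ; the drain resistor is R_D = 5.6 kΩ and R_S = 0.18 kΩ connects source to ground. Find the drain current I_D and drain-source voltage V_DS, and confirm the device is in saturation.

I_D ≈ 0.31 mA, V_DS ≈ 12 V

V_G = V_DD·R_2/(R_1+R_2) = 14×22/104 = 2.96 V.
Assume saturation: I_D = (k_n/2)(V_GS − V_t)² with V_GS = V_G − I_D·R_S = 2.96 − 0.18·I_D.
Substituting gives 0.0599·I_D² − 1.31·I_D + 0.394 = 0, with roots I_D = 0.306 or 21.5 mA.
The root I_D = 21.5 mA gives V_GS = -0.91 V ≤ V_t, so take I_D = 0.306 mA.
Then V_GS = 2.91 V and V_DS = V_DD − I_D(R_D+R_S) = 14 − 0.306×5.78 = 12.2 V.
Saturation requires V_DS ≥ V_GS − V_t = 0.407 V; 12.2 ≥ 0.407 ✓.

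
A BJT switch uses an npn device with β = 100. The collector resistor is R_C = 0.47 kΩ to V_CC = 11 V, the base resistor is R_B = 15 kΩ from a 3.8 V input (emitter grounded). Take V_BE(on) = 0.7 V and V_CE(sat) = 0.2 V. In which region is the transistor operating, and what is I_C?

Assume active. Base-emitter loop: I_B = (V_BB − V_BE)/R_B = (3.8 − 0.7)/15 = 0.207 mA.
I_C = β·I_B = 100×0.207 = 20.7 mA.
V_CE = V_CC − I_C·R_C = 11 − 20.7×0.47 = 1.29 V > V_CE(sat), so the active-region assumption holds.

active; I_C ≈ 21 mA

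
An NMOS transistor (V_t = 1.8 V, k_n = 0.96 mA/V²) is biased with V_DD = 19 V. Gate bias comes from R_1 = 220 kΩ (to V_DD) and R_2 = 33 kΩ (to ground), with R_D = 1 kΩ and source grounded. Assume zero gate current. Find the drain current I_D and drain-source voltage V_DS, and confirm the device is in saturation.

I_D ≈ 0.22 mA, V_DS ≈ 19 V

V_G = V_DD·R_2/(R_1+R_2) = 19×33/253 = 2.48 V. With the source grounded, V_GS = V_G = 2.48 V.
Assume saturation: I_D = (k_n/2)(V_GS − V_t)² = (0.96/2)×(2.48 − 1.8)² = 0.48×0.678² = 0.221 mA.
V_DS = V_DD − I_D·R_D = 19 − 0.221×1 = 18.8 V.
Saturation requires V_DS ≥ V_GS − V_t = 0.678 V; 18.8 ≥ 0.678 ✓.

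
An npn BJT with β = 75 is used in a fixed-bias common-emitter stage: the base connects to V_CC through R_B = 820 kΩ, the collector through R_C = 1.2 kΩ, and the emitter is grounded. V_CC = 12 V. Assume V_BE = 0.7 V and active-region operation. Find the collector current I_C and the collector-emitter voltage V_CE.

Base loop: V_CC = I_B·R_B + V_BE, so I_B = (12 − 0.7)/820 kΩ = 0.0138 mA.
In the active region I_C = β·I_B = 75 × 0.0138 = 1.03 mA.
Collector loop: V_CE = V_CC − I_C·R_C = 12 − 1.03×1.2 = 10.8 V.
Since V_CE = 10.8 V > V_CE(sat) ≈ 0.2 V, the transistor is in the active region as assumed.

I_C ≈ 1 mA, V_CE ≈ 11 V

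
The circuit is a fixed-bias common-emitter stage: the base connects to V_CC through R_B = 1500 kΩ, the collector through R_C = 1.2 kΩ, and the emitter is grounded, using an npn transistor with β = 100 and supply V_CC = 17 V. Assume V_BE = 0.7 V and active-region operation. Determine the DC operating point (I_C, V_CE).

Base loop: V_CC = I_B·R_B + V_BE, so I_B = (17 − 0.7)/1500 kΩ = 0.0109 mA.
In the active region I_C = β·I_B = 100 × 0.0109 = 1.09 mA.
Collector loop: V_CE = V_CC − I_C·R_C = 17 − 1.09×1.2 = 15.7 V.
Since V_CE = 15.7 V > V_CE(sat) ≈ 0.2 V, the transistor is in the active region as assumed.

I_C ≈ 1.1 mA, V_CE ≈ 16 V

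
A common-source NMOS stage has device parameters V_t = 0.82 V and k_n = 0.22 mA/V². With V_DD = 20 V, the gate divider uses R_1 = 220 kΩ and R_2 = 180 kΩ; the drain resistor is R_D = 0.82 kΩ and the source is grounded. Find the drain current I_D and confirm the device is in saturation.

I_D ≈ 7.4 mA

V_G = V_DD·R_2/(R_1+R_2) = 20×180/400 = 9 V. With the source grounded, V_GS = V_G = 9 V.
Assume saturation: I_D = (k_n/2)(V_GS − V_t)² = (0.22/2)×(9 − 0.82)² = 0.11×8.18² = 7.36 mA.
V_DS = V_DD − I_D·R_D = 20 − 7.36×0.82 = 14 V.
Saturation requires V_DS ≥ V_GS − V_t = 8.18 V; 14 ≥ 8.18 ✓.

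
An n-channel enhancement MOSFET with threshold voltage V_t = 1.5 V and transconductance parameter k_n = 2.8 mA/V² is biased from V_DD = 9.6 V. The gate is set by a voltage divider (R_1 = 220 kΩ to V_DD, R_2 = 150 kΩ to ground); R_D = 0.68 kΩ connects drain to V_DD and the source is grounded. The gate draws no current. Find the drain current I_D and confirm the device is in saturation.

I_D ≈ 8 mA

V_G = V_DD·R_2/(R_1+R_2) = 9.6×150/370 = 3.89 V. With the source grounded, V_GS = V_G = 3.89 V.
Assume saturation: I_D = (k_n/2)(V_GS − V_t)² = (2.8/2)×(3.89 − 1.5)² = 1.4×2.39² = 8.01 mA.
V_DS = V_DD − I_D·R_D = 9.6 − 8.01×0.68 = 4.15 V.
Saturation requires V_DS ≥ V_GS − V_t = 2.39 V; 4.15 ≥ 2.39 ✓.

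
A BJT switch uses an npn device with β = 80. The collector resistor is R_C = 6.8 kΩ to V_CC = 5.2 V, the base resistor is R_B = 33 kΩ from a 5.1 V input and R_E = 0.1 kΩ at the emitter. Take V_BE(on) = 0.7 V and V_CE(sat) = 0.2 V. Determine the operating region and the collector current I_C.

Assume active: I_B = (5.1 − 0.7)/(33 + 81×0.1) = 0.107 mA, I_C = β·I_B = 8.56 mA.
Then V_CE = 5.2 − 8.56×6.8 − 8.67×0.1 = -53.9 V < 0.2 V — the active assumption fails.
Re-solve with V_CE = 0.2 V. KCL at the emitter: V_E/R_E = (V_BB−0.7−V_E)/R_B + (V_CC−0.2−V_E)/R_C, giving V_E = 0.0853 V.
I_C = (V_CC − 0.2 − V_E)/R_C = (5 − 0.0853)/6.8 = 0.723 mA.
Check: I_B = (4.4 − 0.0853)/33 = 0.131 mA, and β·I_B = 10.5 mA > I_C, confirming saturation.

saturation; I_C ≈ 0.72 mA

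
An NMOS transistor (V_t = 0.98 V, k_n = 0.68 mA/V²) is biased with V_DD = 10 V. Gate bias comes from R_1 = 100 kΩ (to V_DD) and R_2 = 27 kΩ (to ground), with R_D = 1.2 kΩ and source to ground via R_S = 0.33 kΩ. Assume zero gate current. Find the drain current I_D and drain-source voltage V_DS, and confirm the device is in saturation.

I_D ≈ 0.36 mA, V_DS ≈ 9.5 V

V_G = V_DD·R_2/(R_1+R_2) = 10×27/127 = 2.13 V.
Assume saturation: I_D = (k_n/2)(V_GS − V_t)² with V_GS = V_G − I_D·R_S = 2.13 − 0.33·I_D.
Substituting gives 0.037·I_D² − 1.26·I_D + 0.447 = 0, with roots I_D = 0.359 or 33.6 mA.
The root I_D = 33.6 mA gives V_GS = -8.96 V ≤ V_t, so take I_D = 0.359 mA.
Then V_GS = 2.01 V and V_DS = V_DD − I_D(R_D+R_S) = 10 − 0.359×1.53 = 9.45 V.
Saturation requires V_DS ≥ V_GS − V_t = 1.03 V; 9.45 ≥ 1.03 ✓.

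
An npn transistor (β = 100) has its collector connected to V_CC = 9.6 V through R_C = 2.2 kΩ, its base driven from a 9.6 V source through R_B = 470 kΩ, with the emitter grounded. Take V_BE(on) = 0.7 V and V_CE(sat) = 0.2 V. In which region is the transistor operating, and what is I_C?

active; I_C ≈ 1.9 mA

Assume active. Base-emitter loop: I_B = (V_BB − V_BE)/R_B = (9.6 − 0.7)/470 = 0.0189 mA.
I_C = β·I_B = 100×0.0189 = 1.89 mA.
V_CE = V_CC − I_C·R_C = 9.6 − 1.89×2.2 = 5.43 V > V_CE(sat), so the active-region assumption holds.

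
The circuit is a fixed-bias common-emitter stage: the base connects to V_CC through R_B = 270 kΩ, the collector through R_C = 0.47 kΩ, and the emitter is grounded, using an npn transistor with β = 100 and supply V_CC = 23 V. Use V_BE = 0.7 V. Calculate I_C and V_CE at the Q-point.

Base loop: V_CC = I_B·R_B + V_BE, so I_B = (23 − 0.7)/270 kΩ = 0.0826 mA.
In the active region I_C = β·I_B = 100 × 0.0826 = 8.26 mA.
Collector loop: V_CE = V_CC − I_C·R_C = 23 − 8.26×0.47 = 19.1 V.
Since V_CE = 19.1 V > V_CE(sat) ≈ 0.2 V, the transistor is in the active region as assumed.

I_C ≈ 8.3 mA, V_CE ≈ 19 V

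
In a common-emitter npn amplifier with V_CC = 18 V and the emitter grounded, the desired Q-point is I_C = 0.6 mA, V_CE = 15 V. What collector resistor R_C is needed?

R_C ≈ 5 kΩ

Collector loop: V_CC = I_C·R_C + V_CE.
R_C = (V_CC − V_CE)/I_C = (18 − 15)/0.6 = 5 kΩ.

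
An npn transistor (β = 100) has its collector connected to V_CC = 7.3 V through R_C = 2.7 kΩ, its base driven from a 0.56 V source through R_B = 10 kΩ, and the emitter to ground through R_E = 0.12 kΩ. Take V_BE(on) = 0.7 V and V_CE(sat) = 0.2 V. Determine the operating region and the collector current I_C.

cutoff; I_C ≈ 0

V_BB = 0.56 V ≤ V_BE(on) = 0.7 V, so the base-emitter junction is not forward biased.
The transistor is in cutoff: I_B = I_C = 0.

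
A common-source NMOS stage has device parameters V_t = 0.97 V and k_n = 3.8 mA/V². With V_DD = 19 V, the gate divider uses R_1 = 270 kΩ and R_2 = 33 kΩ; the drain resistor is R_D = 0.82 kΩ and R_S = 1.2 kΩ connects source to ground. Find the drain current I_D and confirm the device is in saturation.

I_D ≈ 0.49 mA

V_G = V_DD·R_2/(R_1+R_2) = 19×33/303 = 2.07 V.
Assume saturation: I_D = (k_n/2)(V_GS − V_t)² with V_GS = V_G − I_D·R_S = 2.07 − 1.2·I_D.
Substituting gives 2.74·I_D² − 6.01·I_D + 2.3 = 0, with roots I_D = 0.492 or 1.71 mA.
The root I_D = 1.71 mA gives V_GS = 0.0225 V ≤ V_t, so take I_D = 0.492 mA.
Then V_GS = 1.48 V and V_DS = V_DD − I_D(R_D+R_S) = 19 − 0.492×2.02 = 18 V.
Saturation requires V_DS ≥ V_GS − V_t = 0.509 V; 18 ≥ 0.509 ✓.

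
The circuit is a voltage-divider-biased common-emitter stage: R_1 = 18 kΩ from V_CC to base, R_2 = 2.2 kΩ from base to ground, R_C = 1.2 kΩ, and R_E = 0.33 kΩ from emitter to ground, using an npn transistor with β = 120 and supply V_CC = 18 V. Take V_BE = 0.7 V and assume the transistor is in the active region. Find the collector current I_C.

I_C ≈ 3.6 mA

Thevenize the base divider: V_Th = V_CC·R_2/(R_1+R_2) = 18×2.2/20.2 = 1.96 V, R_Th = R_1‖R_2 = 1.96 kΩ.
Base-emitter loop: V_Th = I_B·R_Th + V_BE + (β+1)I_B·R_E, so I_B = (1.96 − 0.7) / (1.96 + 121×0.33) = 0.0301 mA.
I_C = β·I_B = 120×0.0301 = 3.61 mA, and I_E = (β+1)I_B = 3.64 mA.
V_CE = V_CC − I_C·R_C − I_E·R_E = 18 − 3.61×1.2 − 3.64×0.33 = 12.5 V.
V_CE = 12.5 V > 0.2 V confirms active-region operation.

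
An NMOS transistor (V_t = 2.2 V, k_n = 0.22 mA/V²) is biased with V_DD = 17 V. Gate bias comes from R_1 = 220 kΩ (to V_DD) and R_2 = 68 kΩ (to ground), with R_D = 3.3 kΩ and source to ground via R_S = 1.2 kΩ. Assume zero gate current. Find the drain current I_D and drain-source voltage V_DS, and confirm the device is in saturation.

I_D ≈ 0.25 mA, V_DS ≈ 16 V

V_G = V_DD·R_2/(R_1+R_2) = 17×68/288 = 4.01 V.
Assume saturation: I_D = (k_n/2)(V_GS − V_t)² with V_GS = V_G − I_D·R_S = 4.01 − 1.2·I_D.
Substituting gives 0.158·I_D² − 1.48·I_D + 0.362 = 0, with roots I_D = 0.252 or 9.08 mA.
The root I_D = 9.08 mA gives V_GS = -6.89 V ≤ V_t, so take I_D = 0.252 mA.
Then V_GS = 3.71 V and V_DS = V_DD − I_D(R_D+R_S) = 17 − 0.252×4.5 = 15.9 V.
Saturation requires V_DS ≥ V_GS − V_t = 1.51 V; 15.9 ≥ 1.51 ✓.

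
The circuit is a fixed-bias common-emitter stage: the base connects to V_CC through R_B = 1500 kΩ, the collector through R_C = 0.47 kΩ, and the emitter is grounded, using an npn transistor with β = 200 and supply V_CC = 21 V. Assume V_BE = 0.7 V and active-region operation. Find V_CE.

V_CE ≈ 20 V

Base loop: V_CC = I_B·R_B + V_BE, so I_B = (21 − 0.7)/1500 kΩ = 0.0135 mA.
In the active region I_C = β·I_B = 200 × 0.0135 = 2.71 mA.
Collector loop: V_CE = V_CC − I_C·R_C = 21 − 2.71×0.47 = 19.7 V.
Since V_CE = 19.7 V > V_CE(sat) ≈ 0.2 V, the transistor is in the active region as assumed.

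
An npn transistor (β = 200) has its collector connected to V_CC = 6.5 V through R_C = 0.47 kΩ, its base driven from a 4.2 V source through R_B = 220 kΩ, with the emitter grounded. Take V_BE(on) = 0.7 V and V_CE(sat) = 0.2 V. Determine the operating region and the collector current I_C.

Assume active. Base-emitter loop: I_B = (V_BB − V_BE)/R_B = (4.2 − 0.7)/220 = 0.0159 mA.
I_C = β·I_B = 200×0.0159 = 3.18 mA.
V_CE = V_CC − I_C·R_C = 6.5 − 3.18×0.47 = 5 V > V_CE(sat), so the active-region assumption holds.

active; I_C ≈ 3.2 mA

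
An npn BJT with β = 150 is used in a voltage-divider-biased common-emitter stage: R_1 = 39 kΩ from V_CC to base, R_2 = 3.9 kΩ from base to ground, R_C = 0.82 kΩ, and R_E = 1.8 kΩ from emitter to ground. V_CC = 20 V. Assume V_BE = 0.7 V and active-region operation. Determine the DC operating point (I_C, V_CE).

I_C ≈ 0.61 mA, V_CE ≈ 18 V

Thevenize the base divider: V_Th = V_CC·R_2/(R_1+R_2) = 20×3.9/42.9 = 1.82 V, R_Th = R_1‖R_2 = 3.55 kΩ.
Base-emitter loop: V_Th = I_B·R_Th + V_BE + (β+1)I_B·R_E, so I_B = (1.82 − 0.7) / (3.55 + 151×1.8) = 0.00406 mA.
I_C = β·I_B = 150×0.00406 = 0.609 mA, and I_E = (β+1)I_B = 0.613 mA.
V_CE = V_CC − I_C·R_C − I_E·R_E = 20 − 0.609×0.82 − 0.613×1.8 = 18.4 V.
V_CE = 18.4 V > 0.2 V confirms active-region operation.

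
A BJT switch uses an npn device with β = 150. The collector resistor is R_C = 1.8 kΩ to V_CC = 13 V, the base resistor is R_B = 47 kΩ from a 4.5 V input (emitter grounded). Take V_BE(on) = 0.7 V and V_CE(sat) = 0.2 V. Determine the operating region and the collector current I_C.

Assume active: I_B = (4.5 − 0.7)/47 = 0.0809 mA, giving I_C = β·I_B = 12.1 mA.
But then V_CE = 13 − 12.1×1.8 = -8.83 V < V_CE(sat) = 0.2 V — impossible in the active region.
So the transistor is saturated. With V_CE = 0.2 V, I_C = (V_CC − 0.2)/R_C = 12.8/1.8 = 7.11 mA.
Check: β·I_B = 12.1 mA > I_C = 7.11 mA, confirming saturation.

saturation; I_C ≈ 7.1 mA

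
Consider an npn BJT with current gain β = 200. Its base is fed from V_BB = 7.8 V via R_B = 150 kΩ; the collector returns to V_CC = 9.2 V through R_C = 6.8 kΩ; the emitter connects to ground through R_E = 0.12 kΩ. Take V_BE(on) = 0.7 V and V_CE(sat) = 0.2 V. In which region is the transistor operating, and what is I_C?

saturation; I_C ≈ 1.3 mA

Assume active: I_B = (7.8 − 0.7)/(150 + 201×0.12) = 0.0408 mA, I_C = β·I_B = 8.16 mA.
Then V_CE = 9.2 − 8.16×6.8 − 8.2×0.12 = -47.2 V < 0.2 V — the active assumption fails.
Re-solve with V_CE = 0.2 V. KCL at the emitter: V_E/R_E = (V_BB−0.7−V_E)/R_B + (V_CC−0.2−V_E)/R_C, giving V_E = 0.162 V.
I_C = (V_CC − 0.2 − V_E)/R_C = (9 − 0.162)/6.8 = 1.3 mA.
Check: I_B = (7.1 − 0.162)/150 = 0.0463 mA, and β·I_B = 9.25 mA > I_C, confirming saturation.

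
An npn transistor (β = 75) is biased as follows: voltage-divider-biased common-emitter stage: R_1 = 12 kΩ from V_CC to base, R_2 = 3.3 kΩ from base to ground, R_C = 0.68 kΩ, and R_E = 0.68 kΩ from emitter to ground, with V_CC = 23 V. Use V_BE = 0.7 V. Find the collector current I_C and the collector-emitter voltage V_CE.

I_C ≈ 5.9 mA, V_CE ≈ 15 V

Thevenize the base divider: V_Th = V_CC·R_2/(R_1+R_2) = 23×3.3/15.3 = 4.96 V, R_Th = R_1‖R_2 = 2.59 kΩ.
Base-emitter loop: V_Th = I_B·R_Th + V_BE + (β+1)I_B·R_E, so I_B = (4.96 − 0.7) / (2.59 + 76×0.68) = 0.0785 mA.
I_C = β·I_B = 75×0.0785 = 5.89 mA, and I_E = (β+1)I_B = 5.97 mA.
V_CE = V_CC − I_C·R_C − I_E·R_E = 23 − 5.89×0.68 − 5.97×0.68 = 14.9 V.
V_CE = 14.9 V > 0.2 V confirms active-region operation.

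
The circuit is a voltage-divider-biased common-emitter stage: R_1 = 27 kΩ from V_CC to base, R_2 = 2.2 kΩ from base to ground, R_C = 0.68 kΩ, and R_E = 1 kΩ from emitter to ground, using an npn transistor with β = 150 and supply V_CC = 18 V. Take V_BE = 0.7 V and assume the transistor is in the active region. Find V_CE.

Thevenize the base divider: V_Th = V_CC·R_2/(R_1+R_2) = 18×2.2/29.2 = 1.36 V, R_Th = R_1‖R_2 = 2.03 kΩ.
Base-emitter loop: V_Th = I_B·R_Th + V_BE + (β+1)I_B·R_E, so I_B = (1.36 − 0.7) / (2.03 + 151×1) = 0.00429 mA.
I_C = β·I_B = 150×0.00429 = 0.643 mA, and I_E = (β+1)I_B = 0.647 mA.
V_CE = V_CC − I_C·R_C − I_E·R_E = 18 − 0.643×0.68 − 0.647×1 = 16.9 V.
V_CE = 16.9 V > 0.2 V confirms active-region operation.

V_CE ≈ 17 V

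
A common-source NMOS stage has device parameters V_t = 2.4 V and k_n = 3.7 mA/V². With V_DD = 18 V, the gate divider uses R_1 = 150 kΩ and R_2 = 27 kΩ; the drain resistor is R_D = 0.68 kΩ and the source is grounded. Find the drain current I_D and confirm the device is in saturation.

V_G = V_DD·R_2/(R_1+R_2) = 18×27/177 = 2.75 V. With the source grounded, V_GS = V_G = 2.75 V.
Assume saturation: I_D = (k_n/2)(V_GS − V_t)² = (3.7/2)×(2.75 − 2.4)² = 1.85×0.346² = 0.221 mA.
V_DS = V_DD − I_D·R_D = 18 − 0.221×0.68 = 17.8 V.
Saturation requires V_DS ≥ V_GS − V_t = 0.346 V; 17.8 ≥ 0.346 ✓.

I_D ≈ 0.22 mA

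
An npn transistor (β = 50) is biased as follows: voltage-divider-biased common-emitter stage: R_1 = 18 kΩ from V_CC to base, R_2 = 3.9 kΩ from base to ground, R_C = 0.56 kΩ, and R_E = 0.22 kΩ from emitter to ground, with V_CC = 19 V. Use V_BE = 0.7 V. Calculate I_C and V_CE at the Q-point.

Thevenize the base divider: V_Th = V_CC·R_2/(R_1+R_2) = 19×3.9/21.9 = 3.38 V, R_Th = R_1‖R_2 = 3.21 kΩ.
Base-emitter loop: V_Th = I_B·R_Th + V_BE + (β+1)I_B·R_E, so I_B = (3.38 − 0.7) / (3.21 + 51×0.22) = 0.186 mA.
I_C = β·I_B = 50×0.186 = 9.3 mA, and I_E = (β+1)I_B = 9.49 mA.
V_CE = V_CC − I_C·R_C − I_E·R_E = 19 − 9.3×0.56 − 9.49×0.22 = 11.7 V.
V_CE = 11.7 V > 0.2 V confirms active-region operation.

I_C ≈ 9.3 mA, V_CE ≈ 12 V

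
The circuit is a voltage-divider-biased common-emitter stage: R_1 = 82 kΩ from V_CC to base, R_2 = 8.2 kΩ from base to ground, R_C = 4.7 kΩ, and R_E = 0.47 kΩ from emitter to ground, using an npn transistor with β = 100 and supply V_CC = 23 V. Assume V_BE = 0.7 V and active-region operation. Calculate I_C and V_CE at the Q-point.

I_C ≈ 2.5 mA, V_CE ≈ 9.9 V

Thevenize the base divider: V_Th = V_CC·R_2/(R_1+R_2) = 23×8.2/90.2 = 2.09 V, R_Th = R_1‖R_2 = 7.45 kΩ.
Base-emitter loop: V_Th = I_B·R_Th + V_BE + (β+1)I_B·R_E, so I_B = (2.09 − 0.7) / (7.45 + 101×0.47) = 0.0253 mA.
I_C = β·I_B = 100×0.0253 = 2.53 mA, and I_E = (β+1)I_B = 2.56 mA.
V_CE = V_CC − I_C·R_C − I_E·R_E = 23 − 2.53×4.7 − 2.56×0.47 = 9.9 V.
V_CE = 9.9 V > 0.2 V confirms active-region operation.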